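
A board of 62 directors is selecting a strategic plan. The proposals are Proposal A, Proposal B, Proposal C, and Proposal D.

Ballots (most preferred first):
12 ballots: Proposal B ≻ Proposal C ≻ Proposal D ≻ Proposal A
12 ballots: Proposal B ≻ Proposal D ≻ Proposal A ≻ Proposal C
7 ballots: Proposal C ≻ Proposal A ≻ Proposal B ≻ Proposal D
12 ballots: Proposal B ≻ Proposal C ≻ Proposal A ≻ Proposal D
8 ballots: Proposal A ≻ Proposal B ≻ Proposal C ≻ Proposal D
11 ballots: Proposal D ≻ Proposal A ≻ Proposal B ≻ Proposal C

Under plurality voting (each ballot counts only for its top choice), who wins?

Proposal B

First-place votes: Proposal A 8, Proposal B 36, Proposal C 7, Proposal D 11.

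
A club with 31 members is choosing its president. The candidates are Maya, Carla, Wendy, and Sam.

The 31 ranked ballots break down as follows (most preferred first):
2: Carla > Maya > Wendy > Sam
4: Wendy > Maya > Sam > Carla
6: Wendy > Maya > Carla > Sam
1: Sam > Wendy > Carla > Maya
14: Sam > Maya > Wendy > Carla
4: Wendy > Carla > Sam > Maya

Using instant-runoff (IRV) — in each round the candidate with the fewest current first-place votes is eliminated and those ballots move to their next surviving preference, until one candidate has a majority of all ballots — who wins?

Wendy

Round 1: Maya 0, Carla 2, Wendy 14, Sam 15. Maya eliminated.
Round 2: Carla 2, Wendy 14, Sam 15. Carla eliminated.
Round 3: Wendy 16, Sam 15. Wendy has a majority (≥16).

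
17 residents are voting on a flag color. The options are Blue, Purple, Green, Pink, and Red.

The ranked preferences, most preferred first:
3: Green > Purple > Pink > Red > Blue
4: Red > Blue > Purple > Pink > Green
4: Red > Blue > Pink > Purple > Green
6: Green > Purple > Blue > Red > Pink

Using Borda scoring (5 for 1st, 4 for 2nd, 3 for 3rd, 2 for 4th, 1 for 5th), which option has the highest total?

Blue: 3×1 + 4×4 + 4×4 + 6×3 = 53
Purple: 3×4 + 4×3 + 4×2 + 6×4 = 56
Green: 3×5 + 4×1 + 4×1 + 6×5 = 53
Pink: 3×3 + 4×2 + 4×3 + 6×1 = 35
Red: 3×2 + 4×5 + 4×5 + 6×2 = 58

Red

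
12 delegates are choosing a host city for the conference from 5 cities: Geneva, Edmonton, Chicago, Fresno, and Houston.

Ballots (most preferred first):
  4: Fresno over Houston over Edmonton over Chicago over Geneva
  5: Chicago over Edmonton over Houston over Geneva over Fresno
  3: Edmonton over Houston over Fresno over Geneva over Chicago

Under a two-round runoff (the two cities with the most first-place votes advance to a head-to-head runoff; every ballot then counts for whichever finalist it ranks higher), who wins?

Round 1 first-place votes: Geneva 0, Edmonton 3, Chicago 5, Fresno 4, Houston 0. Chicago and Fresno advance.
Runoff: Chicago is ranked above Fresno on 5 ballots, Fresno above Chicago on 7.

Fresno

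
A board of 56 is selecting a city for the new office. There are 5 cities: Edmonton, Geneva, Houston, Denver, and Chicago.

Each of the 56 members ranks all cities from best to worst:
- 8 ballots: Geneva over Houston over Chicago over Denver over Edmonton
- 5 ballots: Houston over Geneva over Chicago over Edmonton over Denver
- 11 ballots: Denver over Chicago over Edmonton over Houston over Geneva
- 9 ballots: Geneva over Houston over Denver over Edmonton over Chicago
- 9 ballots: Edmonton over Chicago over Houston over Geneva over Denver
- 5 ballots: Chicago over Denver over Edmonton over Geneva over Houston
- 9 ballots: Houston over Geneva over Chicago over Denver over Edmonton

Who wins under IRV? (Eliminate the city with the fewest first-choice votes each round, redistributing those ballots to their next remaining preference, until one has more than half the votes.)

Round 1: Edmonton 9, Geneva 17, Houston 14, Denver 11, Chicago 5. Chicago eliminated.
Round 2: Edmonton 9, Geneva 17, Houston 14, Denver 16. Edmonton eliminated.
Round 3: Geneva 17, Houston 23, Denver 16. Denver eliminated.
Round 4: Geneva 22, Houston 34. Houston has a majority (≥29).

Houston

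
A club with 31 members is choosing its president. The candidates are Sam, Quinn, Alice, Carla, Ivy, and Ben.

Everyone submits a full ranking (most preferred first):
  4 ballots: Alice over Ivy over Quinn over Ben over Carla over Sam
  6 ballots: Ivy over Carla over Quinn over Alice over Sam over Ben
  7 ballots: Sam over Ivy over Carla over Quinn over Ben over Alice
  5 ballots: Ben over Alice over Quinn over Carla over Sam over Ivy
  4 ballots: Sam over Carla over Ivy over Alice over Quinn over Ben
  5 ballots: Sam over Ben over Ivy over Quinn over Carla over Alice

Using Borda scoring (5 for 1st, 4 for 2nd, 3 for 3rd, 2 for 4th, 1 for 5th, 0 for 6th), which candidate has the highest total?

Ivy

Sam: 4×0 + 6×1 + 7×5 + 5×1 + 4×5 + 5×5 = 91
Quinn: 4×3 + 6×3 + 7×2 + 5×3 + 4×1 + 5×2 = 73
Alice: 4×5 + 6×2 + 7×0 + 5×4 + 4×2 + 5×0 = 60
Carla: 4×1 + 6×4 + 7×3 + 5×2 + 4×4 + 5×1 = 80
Ivy: 4×4 + 6×5 + 7×4 + 5×0 + 4×3 + 5×3 = 101
Ben: 4×2 + 6×0 + 7×1 + 5×5 + 4×0 + 5×4 = 60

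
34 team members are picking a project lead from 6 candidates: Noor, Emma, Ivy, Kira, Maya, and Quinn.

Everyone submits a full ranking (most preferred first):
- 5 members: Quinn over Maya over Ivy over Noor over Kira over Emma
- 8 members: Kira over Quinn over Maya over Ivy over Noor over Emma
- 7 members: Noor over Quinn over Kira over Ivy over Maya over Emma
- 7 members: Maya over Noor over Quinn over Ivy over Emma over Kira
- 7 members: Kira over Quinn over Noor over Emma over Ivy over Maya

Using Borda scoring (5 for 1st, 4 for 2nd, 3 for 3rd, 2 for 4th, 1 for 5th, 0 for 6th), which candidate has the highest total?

Noor: 5×2 + 8×1 + 7×5 + 7×4 + 7×3 = 102
Emma: 5×0 + 8×0 + 7×0 + 7×1 + 7×2 = 21
Ivy: 5×3 + 8×2 + 7×2 + 7×2 + 7×1 = 66
Kira: 5×1 + 8×5 + 7×3 + 7×0 + 7×5 = 101
Maya: 5×4 + 8×3 + 7×1 + 7×5 + 7×0 = 86
Quinn: 5×5 + 8×4 + 7×4 + 7×3 + 7×4 = 134

Quinn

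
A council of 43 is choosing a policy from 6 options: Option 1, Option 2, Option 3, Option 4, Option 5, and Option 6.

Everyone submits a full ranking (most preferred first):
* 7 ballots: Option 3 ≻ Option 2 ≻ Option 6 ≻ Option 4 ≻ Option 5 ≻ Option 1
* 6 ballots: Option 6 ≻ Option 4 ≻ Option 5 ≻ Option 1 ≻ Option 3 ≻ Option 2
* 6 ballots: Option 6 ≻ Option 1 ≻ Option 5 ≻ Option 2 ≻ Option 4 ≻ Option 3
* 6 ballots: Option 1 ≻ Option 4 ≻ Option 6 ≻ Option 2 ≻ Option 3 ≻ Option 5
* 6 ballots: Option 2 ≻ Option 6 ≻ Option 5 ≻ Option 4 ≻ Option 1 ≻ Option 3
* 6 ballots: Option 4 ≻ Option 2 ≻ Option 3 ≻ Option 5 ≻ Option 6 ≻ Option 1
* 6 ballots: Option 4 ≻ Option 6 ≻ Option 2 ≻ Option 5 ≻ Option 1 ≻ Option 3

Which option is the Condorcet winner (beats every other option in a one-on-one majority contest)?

Option 6 vs Option 1: 37–6
Option 6 vs Option 2: 24–19
Option 6 vs Option 3: 30–13
Option 6 vs Option 4: 25–18
Option 6 vs Option 5: 37–6
Option 6 beats every other option.

Option 6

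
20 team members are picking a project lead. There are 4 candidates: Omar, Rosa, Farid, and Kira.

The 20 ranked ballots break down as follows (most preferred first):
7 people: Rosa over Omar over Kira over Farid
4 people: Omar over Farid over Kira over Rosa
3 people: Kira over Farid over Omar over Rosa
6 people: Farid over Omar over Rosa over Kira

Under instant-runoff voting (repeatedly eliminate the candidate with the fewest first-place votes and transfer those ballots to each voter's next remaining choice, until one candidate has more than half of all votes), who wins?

Farid

Round 1: Omar 4, Rosa 7, Farid 6, Kira 3. Kira eliminated.
Round 2: Omar 4, Rosa 7, Farid 9. Omar eliminated.
Round 3: Rosa 7, Farid 13. Farid has a majority (≥11).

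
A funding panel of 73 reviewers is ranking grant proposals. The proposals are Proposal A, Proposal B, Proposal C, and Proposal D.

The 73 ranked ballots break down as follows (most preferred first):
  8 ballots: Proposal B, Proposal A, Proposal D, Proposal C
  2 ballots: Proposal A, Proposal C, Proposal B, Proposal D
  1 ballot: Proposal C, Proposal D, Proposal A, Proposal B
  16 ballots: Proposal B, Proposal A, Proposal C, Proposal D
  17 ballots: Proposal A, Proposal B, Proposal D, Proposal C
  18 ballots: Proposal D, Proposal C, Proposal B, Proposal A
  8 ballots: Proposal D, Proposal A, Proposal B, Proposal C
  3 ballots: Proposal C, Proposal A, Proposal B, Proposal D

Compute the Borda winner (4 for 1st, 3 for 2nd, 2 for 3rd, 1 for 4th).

Proposal B

Proposal A: 8×3 + 2×4 + 1×2 + 16×3 + 17×4 + 18×1 + 8×3 + 3×3 = 201
Proposal B: 8×4 + 2×2 + 1×1 + 16×4 + 17×3 + 18×2 + 8×2 + 3×2 = 210
Proposal C: 8×1 + 2×3 + 1×4 + 16×2 + 17×1 + 18×3 + 8×1 + 3×4 = 141
Proposal D: 8×2 + 2×1 + 1×3 + 16×1 + 17×2 + 18×4 + 8×4 + 3×1 = 178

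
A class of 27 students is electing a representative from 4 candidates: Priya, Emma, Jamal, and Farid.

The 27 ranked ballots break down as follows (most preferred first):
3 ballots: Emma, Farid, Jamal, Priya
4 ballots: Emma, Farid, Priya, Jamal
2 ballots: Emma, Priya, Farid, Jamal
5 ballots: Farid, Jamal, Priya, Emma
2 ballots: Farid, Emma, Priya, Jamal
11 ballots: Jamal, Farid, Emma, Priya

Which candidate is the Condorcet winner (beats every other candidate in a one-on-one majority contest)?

Farid vs Priya: 25–2
Farid vs Emma: 18–9
Farid vs Jamal: 16–11
Farid beats every other candidate.

Farid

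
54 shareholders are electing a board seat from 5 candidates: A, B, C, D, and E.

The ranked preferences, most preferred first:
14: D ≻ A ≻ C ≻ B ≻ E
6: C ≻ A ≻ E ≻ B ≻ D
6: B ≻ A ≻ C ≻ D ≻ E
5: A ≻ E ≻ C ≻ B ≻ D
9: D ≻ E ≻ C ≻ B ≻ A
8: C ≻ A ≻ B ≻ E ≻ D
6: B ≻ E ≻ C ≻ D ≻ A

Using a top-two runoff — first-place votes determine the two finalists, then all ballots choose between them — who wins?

C

Round 1 first-place votes: A 5, B 12, C 14, D 23, E 0. D and C advance.
Runoff: D is ranked above C on 23 ballots, C above D on 31.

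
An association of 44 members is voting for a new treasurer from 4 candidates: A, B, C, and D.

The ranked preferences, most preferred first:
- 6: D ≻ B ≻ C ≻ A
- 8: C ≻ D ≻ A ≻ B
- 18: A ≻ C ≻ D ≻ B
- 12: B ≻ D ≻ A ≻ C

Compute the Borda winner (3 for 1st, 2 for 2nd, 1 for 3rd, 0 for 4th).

A: 6×0 + 8×1 + 18×3 + 12×1 = 74
B: 6×2 + 8×0 + 18×0 + 12×3 = 48
C: 6×1 + 8×3 + 18×2 + 12×0 = 66
D: 6×3 + 8×2 + 18×1 + 12×2 = 76

D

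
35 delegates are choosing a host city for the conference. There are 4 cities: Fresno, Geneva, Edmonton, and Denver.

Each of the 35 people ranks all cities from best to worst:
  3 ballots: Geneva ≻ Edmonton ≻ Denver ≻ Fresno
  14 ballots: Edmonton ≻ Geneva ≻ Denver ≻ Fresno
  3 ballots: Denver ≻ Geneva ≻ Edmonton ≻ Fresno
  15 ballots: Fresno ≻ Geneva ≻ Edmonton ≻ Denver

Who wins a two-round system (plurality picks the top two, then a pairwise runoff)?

Round 1 first-place votes: Fresno 15, Geneva 3, Edmonton 14, Denver 3. Fresno and Edmonton advance.
Runoff: Fresno is ranked above Edmonton on 15 ballots, Edmonton above Fresno on 20.

Edmonton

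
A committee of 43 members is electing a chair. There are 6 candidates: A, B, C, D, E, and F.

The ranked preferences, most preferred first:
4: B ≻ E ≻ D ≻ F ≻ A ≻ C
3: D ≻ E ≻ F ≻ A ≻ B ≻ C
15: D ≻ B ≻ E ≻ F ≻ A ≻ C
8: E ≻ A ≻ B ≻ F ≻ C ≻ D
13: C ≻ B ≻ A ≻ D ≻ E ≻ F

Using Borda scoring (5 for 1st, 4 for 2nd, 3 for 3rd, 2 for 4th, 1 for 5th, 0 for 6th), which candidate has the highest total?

A: 4×1 + 3×2 + 15×1 + 8×4 + 13×3 = 96
B: 4×5 + 3×1 + 15×4 + 8×3 + 13×4 = 159
C: 4×0 + 3×0 + 15×0 + 8×1 + 13×5 = 73
D: 4×3 + 3×5 + 15×5 + 8×0 + 13×2 = 128
E: 4×4 + 3×4 + 15×3 + 8×5 + 13×1 = 126
F: 4×2 + 3×3 + 15×2 + 8×2 + 13×0 = 63

B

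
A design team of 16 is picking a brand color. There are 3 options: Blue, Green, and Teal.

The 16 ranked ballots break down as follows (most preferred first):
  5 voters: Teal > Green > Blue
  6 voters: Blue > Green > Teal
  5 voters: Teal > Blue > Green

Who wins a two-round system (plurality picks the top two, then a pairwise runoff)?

Teal

Round 1 first-place votes: Blue 6, Green 0, Teal 10. Teal and Blue advance.
Runoff: Teal is ranked above Blue on 10 ballots, Blue above Teal on 6.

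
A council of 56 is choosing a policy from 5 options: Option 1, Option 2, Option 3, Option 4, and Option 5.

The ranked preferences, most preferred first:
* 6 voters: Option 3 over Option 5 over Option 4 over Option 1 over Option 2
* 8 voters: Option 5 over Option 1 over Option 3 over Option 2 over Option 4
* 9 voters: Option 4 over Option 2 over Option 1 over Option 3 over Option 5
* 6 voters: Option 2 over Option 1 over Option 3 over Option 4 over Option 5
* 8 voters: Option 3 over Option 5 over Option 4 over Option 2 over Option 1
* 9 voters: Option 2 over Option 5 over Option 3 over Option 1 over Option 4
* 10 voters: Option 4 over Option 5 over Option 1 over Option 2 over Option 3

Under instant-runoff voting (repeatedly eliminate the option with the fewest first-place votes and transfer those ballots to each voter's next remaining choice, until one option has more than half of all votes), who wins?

Option 3

Round 1: Option 1 0, Option 2 15, Option 3 14, Option 4 19, Option 5 8. Option 1 eliminated.
Round 2: Option 2 15, Option 3 14, Option 4 19, Option 5 8. Option 5 eliminated.
Round 3: Option 2 15, Option 3 22, Option 4 19. Option 2 eliminated.
Round 4: Option 3 37, Option 4 19. Option 3 has a majority (≥29).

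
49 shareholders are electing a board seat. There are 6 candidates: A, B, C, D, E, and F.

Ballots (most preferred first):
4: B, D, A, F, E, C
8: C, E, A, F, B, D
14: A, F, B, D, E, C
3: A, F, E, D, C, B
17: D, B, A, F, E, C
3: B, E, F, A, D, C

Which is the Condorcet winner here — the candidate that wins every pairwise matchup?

A

A vs B: 25–24
A vs C: 41–8
A vs D: 28–21
A vs E: 38–11
A vs F: 46–3
A beats every other candidate.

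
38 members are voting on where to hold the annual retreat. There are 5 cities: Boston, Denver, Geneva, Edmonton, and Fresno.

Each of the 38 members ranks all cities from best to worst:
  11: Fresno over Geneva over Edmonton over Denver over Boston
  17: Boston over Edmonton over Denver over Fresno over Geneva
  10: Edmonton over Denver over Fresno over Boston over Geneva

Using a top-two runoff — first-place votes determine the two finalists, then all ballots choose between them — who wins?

Fresno

Round 1 first-place votes: Boston 17, Denver 0, Geneva 0, Edmonton 10, Fresno 11. Boston and Fresno advance.
Runoff: Boston is ranked above Fresno on 17 ballots, Fresno above Boston on 21.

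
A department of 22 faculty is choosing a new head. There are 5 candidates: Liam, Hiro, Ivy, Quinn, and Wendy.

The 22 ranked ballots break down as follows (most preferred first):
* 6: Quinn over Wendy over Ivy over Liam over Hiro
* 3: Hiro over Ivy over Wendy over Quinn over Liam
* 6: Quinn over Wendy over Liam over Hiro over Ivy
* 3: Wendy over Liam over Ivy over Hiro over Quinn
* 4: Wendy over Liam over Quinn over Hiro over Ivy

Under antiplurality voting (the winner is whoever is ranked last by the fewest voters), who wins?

Wendy

Last-place votes: Liam 3, Hiro 6, Ivy 10, Quinn 3, Wendy 0.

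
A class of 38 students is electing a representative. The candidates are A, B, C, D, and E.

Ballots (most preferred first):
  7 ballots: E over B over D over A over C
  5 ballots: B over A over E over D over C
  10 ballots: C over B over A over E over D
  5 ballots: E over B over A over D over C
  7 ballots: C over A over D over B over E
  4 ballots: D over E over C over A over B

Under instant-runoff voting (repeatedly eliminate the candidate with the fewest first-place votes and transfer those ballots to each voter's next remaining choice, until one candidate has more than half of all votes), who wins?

E

Round 1: A 0, B 5, C 17, D 4, E 12. A eliminated.
Round 2: B 5, C 17, D 4, E 12. D eliminated.
Round 3: B 5, C 17, E 16. B eliminated.
Round 4: C 17, E 21. E has a majority (≥20).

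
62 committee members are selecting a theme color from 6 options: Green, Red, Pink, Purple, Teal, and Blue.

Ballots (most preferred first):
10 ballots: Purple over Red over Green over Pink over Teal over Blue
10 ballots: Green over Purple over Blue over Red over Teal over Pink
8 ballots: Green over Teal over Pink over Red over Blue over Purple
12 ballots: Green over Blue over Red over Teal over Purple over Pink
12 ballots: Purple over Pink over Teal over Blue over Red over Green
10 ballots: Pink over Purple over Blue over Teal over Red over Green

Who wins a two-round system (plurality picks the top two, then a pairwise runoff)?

Purple

Round 1 first-place votes: Green 30, Red 0, Pink 10, Purple 22, Teal 0, Blue 0. Green and Purple advance.
Runoff: Green is ranked above Purple on 30 ballots, Purple above Green on 32.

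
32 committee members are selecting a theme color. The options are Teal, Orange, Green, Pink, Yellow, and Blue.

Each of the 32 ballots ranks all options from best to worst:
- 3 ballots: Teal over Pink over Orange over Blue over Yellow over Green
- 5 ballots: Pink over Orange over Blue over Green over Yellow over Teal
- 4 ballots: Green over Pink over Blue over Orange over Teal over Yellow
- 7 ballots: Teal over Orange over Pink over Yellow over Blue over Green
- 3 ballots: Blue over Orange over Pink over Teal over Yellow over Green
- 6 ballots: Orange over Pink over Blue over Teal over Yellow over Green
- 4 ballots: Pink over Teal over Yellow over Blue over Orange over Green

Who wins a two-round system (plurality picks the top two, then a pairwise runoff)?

Round 1 first-place votes: Teal 10, Orange 6, Green 4, Pink 9, Yellow 0, Blue 3. Teal and Pink advance.
Runoff: Teal is ranked above Pink on 10 ballots, Pink above Teal on 22.

Pink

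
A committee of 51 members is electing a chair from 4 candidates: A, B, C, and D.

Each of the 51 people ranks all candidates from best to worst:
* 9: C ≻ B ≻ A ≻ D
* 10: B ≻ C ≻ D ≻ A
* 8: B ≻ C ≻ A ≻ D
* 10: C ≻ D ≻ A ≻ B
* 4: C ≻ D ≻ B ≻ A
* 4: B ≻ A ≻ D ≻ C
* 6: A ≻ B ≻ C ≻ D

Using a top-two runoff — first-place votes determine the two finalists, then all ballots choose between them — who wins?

B

Round 1 first-place votes: A 6, B 22, C 23, D 0. C and B advance.
Runoff: C is ranked above B on 23 ballots, B above C on 28.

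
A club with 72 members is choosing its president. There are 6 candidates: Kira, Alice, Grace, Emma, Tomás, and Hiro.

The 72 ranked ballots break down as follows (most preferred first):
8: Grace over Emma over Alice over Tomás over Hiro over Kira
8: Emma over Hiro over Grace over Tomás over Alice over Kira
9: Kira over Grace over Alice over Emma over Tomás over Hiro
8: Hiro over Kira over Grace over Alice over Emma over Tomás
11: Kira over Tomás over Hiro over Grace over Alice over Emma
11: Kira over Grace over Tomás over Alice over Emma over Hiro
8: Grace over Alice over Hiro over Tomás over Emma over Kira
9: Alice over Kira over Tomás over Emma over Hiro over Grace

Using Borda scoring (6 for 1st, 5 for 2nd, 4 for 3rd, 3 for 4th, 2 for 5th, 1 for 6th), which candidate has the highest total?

Grace

Kira: 8×1 + 8×1 + 9×6 + 8×5 + 11×6 + 11×6 + 8×1 + 9×5 = 295
Alice: 8×4 + 8×2 + 9×4 + 8×3 + 11×2 + 11×3 + 8×5 + 9×6 = 257
Grace: 8×6 + 8×4 + 9×5 + 8×4 + 11×3 + 11×5 + 8×6 + 9×1 = 302
Emma: 8×5 + 8×6 + 9×3 + 8×2 + 11×1 + 11×2 + 8×2 + 9×3 = 207
Tomás: 8×3 + 8×3 + 9×2 + 8×1 + 11×5 + 11×4 + 8×3 + 9×4 = 233
Hiro: 8×2 + 8×5 + 9×1 + 8×6 + 11×4 + 11×1 + 8×4 + 9×2 = 218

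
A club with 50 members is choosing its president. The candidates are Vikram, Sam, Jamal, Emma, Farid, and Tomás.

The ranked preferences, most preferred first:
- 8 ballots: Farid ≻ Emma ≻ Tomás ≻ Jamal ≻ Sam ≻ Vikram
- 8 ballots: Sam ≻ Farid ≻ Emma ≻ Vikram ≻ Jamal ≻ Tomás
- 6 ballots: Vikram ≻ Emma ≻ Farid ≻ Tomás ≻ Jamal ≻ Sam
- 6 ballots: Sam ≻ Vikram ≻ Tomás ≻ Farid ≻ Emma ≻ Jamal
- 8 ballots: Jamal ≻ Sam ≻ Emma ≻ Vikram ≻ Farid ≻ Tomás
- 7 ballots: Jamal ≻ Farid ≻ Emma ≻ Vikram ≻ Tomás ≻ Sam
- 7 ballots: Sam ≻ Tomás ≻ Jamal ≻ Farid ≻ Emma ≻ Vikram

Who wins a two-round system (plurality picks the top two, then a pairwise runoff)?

Jamal

Round 1 first-place votes: Vikram 6, Sam 21, Jamal 15, Emma 0, Farid 8, Tomás 0. Sam and Jamal advance.
Runoff: Sam is ranked above Jamal on 21 ballots, Jamal above Sam on 29.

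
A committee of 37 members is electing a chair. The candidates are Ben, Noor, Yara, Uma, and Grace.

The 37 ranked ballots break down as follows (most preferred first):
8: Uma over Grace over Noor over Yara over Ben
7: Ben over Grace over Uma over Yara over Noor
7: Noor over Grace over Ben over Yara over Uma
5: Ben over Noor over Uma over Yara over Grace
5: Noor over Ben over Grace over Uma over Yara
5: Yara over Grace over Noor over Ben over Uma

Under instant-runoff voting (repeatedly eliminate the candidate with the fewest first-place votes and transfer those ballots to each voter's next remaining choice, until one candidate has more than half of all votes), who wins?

Round 1: Ben 12, Noor 12, Yara 5, Uma 8, Grace 0. Grace eliminated.
Round 2: Ben 12, Noor 12, Yara 5, Uma 8. Yara eliminated.
Round 3: Ben 12, Noor 17, Uma 8. Uma eliminated.
Round 4: Ben 12, Noor 25. Noor has a majority (≥19).

Noor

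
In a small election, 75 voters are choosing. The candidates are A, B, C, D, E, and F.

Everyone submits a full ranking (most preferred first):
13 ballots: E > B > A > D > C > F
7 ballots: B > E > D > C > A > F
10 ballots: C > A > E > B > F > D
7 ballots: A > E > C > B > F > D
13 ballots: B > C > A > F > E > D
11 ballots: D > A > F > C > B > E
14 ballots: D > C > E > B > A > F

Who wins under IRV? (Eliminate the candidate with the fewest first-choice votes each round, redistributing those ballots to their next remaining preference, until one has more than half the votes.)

E

Round 1: A 7, B 20, C 10, D 25, E 13, F 0. F eliminated.
Round 2: A 7, B 20, C 10, D 25, E 13. A eliminated.
Round 3: B 20, C 10, D 25, E 20. C eliminated.
Round 4: B 20, D 25, E 30. B eliminated.
Round 5: D 25, E 50. E has a majority (≥38).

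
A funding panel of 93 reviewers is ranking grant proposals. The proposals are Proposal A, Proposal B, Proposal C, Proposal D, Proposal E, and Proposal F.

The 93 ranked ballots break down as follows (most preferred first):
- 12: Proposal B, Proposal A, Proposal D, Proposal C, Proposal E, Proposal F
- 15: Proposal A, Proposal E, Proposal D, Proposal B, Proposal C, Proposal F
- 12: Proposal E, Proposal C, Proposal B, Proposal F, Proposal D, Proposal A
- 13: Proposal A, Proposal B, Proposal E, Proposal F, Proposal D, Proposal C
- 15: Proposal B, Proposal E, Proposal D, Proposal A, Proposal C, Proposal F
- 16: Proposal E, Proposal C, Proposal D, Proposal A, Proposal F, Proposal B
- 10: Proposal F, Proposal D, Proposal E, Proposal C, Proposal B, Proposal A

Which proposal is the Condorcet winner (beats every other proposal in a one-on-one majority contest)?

Proposal E

Proposal E vs Proposal A: 53–40
Proposal E vs Proposal B: 53–40
Proposal E vs Proposal C: 81–12
Proposal E vs Proposal D: 71–22
Proposal E vs Proposal F: 83–10
Proposal E beats every other proposal.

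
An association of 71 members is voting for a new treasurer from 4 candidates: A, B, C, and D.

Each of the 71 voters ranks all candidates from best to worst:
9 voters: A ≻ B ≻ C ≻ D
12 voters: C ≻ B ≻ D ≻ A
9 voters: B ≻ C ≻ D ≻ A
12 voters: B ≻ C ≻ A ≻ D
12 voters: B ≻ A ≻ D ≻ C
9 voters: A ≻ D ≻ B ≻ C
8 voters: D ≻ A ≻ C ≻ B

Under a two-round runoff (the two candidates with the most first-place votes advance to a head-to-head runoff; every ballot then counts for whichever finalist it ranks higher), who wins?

Round 1 first-place votes: A 18, B 33, C 12, D 8. B and A advance.
Runoff: B is ranked above A on 45 ballots, A above B on 26.

B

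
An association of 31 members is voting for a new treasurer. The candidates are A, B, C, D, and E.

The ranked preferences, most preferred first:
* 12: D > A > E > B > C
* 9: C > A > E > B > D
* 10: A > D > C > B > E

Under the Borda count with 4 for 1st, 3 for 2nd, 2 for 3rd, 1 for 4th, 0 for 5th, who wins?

A: 12×3 + 9×3 + 10×4 = 103
B: 12×1 + 9×1 + 10×1 = 31
C: 12×0 + 9×4 + 10×2 = 56
D: 12×4 + 9×0 + 10×3 = 78
E: 12×2 + 9×2 + 10×0 = 42

A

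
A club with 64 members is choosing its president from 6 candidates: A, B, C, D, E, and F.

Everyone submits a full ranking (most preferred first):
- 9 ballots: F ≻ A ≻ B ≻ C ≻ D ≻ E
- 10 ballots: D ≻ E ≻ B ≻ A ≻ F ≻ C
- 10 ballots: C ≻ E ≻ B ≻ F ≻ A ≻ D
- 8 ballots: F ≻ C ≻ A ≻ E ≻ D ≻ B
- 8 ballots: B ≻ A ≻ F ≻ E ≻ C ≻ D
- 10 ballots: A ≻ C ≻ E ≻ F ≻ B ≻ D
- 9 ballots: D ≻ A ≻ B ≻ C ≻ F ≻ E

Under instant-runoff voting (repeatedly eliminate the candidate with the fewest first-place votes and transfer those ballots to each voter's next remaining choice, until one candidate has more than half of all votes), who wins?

Round 1: A 10, B 8, C 10, D 19, E 0, F 17. E eliminated.
Round 2: A 10, B 8, C 10, D 19, F 17. B eliminated.
Round 3: A 18, C 10, D 19, F 17. C eliminated.
Round 4: A 18, D 19, F 27. A eliminated.
Round 5: D 19, F 45. F has a majority (≥33).

F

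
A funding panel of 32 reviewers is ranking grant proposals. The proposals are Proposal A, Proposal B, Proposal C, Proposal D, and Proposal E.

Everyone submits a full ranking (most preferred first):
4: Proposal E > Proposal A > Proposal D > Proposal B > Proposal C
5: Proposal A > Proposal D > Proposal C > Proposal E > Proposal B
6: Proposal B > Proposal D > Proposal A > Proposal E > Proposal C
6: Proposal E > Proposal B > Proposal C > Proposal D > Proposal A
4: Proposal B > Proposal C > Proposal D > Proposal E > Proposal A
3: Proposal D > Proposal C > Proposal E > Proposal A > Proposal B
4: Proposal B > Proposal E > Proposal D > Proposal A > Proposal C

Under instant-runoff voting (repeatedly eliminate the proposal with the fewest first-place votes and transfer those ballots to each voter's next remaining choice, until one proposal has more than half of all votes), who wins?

Proposal E

Round 1: Proposal A 5, Proposal B 14, Proposal C 0, Proposal D 3, Proposal E 10. Proposal C eliminated.
Round 2: Proposal A 5, Proposal B 14, Proposal D 3, Proposal E 10. Proposal D eliminated.
Round 3: Proposal A 5, Proposal B 14, Proposal E 13. Proposal A eliminated.
Round 4: Proposal B 14, Proposal E 18. Proposal E has a majority (≥17).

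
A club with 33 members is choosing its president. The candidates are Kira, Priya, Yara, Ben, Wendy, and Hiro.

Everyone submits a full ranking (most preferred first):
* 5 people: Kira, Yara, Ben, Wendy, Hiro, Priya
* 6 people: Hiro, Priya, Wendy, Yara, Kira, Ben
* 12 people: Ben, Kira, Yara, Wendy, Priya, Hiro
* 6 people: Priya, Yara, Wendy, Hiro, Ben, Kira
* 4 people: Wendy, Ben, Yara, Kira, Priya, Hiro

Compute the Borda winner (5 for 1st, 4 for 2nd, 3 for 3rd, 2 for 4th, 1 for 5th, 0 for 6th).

Kira: 5×5 + 6×1 + 12×4 + 6×0 + 4×2 = 87
Priya: 5×0 + 6×4 + 12×1 + 6×5 + 4×1 = 70
Yara: 5×4 + 6×2 + 12×3 + 6×4 + 4×3 = 104
Ben: 5×3 + 6×0 + 12×5 + 6×1 + 4×4 = 97
Wendy: 5×2 + 6×3 + 12×2 + 6×3 + 4×5 = 90
Hiro: 5×1 + 6×5 + 12×0 + 6×2 + 4×0 = 47

Yara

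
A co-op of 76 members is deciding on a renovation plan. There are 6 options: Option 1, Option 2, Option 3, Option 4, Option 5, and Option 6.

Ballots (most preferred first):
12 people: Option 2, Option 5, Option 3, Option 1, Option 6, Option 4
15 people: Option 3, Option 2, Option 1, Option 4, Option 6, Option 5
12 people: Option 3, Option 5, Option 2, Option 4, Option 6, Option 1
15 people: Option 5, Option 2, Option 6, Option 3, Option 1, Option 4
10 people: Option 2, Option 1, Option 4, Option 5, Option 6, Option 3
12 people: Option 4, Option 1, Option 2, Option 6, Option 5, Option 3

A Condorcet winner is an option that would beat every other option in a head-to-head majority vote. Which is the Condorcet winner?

Option 2

Option 2 vs Option 1: 64–12
Option 2 vs Option 3: 49–27
Option 2 vs Option 4: 64–12
Option 2 vs Option 5: 49–27
Option 2 vs Option 6: 76–0
Option 2 beats every other option.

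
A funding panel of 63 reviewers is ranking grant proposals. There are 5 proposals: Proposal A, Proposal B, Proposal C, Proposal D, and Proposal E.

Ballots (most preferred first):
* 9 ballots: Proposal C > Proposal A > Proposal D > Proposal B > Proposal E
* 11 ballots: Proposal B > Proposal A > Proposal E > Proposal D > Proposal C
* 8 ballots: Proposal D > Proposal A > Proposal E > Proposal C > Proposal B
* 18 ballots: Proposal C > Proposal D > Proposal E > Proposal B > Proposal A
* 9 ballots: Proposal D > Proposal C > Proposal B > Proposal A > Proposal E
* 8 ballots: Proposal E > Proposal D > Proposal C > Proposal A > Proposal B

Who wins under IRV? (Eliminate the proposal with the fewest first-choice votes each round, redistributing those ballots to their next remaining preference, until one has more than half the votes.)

Proposal D

Round 1: Proposal A 0, Proposal B 11, Proposal C 27, Proposal D 17, Proposal E 8. Proposal A eliminated.
Round 2: Proposal B 11, Proposal C 27, Proposal D 17, Proposal E 8. Proposal E eliminated.
Round 3: Proposal B 11, Proposal C 27, Proposal D 25. Proposal B eliminated.
Round 4: Proposal C 27, Proposal D 36. Proposal D has a majority (≥32).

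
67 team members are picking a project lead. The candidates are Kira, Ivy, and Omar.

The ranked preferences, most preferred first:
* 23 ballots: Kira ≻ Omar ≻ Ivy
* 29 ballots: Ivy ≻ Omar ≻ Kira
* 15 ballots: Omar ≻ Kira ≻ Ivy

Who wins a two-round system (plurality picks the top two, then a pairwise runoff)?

Round 1 first-place votes: Kira 23, Ivy 29, Omar 15. Ivy and Kira advance.
Runoff: Ivy is ranked above Kira on 29 ballots, Kira above Ivy on 38.

Kira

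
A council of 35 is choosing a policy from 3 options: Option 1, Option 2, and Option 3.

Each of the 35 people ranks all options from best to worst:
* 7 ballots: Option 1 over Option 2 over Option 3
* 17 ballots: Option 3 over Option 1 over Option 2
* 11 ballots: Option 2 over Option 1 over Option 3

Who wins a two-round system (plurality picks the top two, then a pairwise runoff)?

Round 1 first-place votes: Option 1 7, Option 2 11, Option 3 17. Option 3 and Option 2 advance.
Runoff: Option 3 is ranked above Option 2 on 17 ballots, Option 2 above Option 3 on 18.

Option 2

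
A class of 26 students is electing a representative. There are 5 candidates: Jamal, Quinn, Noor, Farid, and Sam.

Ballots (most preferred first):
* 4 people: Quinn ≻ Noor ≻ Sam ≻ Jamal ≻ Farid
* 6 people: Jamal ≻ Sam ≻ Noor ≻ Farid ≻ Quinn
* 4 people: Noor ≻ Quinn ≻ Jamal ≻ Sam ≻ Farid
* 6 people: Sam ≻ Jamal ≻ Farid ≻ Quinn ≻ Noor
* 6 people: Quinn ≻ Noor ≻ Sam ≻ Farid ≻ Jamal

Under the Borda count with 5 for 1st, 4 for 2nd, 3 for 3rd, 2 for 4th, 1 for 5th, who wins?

Jamal: 4×2 + 6×5 + 4×3 + 6×4 + 6×1 = 80
Quinn: 4×5 + 6×1 + 4×4 + 6×2 + 6×5 = 84
Noor: 4×4 + 6×3 + 4×5 + 6×1 + 6×4 = 84
Farid: 4×1 + 6×2 + 4×1 + 6×3 + 6×2 = 50
Sam: 4×3 + 6×4 + 4×2 + 6×5 + 6×3 = 92

Sam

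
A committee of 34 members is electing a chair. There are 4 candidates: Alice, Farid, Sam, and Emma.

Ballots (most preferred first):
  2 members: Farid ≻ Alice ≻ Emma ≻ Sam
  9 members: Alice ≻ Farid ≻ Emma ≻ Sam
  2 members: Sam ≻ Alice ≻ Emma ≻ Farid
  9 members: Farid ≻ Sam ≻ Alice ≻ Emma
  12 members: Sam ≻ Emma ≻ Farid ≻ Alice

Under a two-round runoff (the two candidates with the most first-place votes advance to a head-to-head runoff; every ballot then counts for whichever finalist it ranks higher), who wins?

Farid

Round 1 first-place votes: Alice 9, Farid 11, Sam 14, Emma 0. Sam and Farid advance.
Runoff: Sam is ranked above Farid on 14 ballots, Farid above Sam on 20.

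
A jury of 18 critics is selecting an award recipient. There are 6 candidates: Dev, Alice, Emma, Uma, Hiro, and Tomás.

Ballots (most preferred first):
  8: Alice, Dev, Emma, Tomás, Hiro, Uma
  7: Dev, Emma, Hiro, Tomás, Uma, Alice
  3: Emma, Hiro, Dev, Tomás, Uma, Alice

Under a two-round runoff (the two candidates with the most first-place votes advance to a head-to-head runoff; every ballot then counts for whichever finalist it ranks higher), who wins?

Dev

Round 1 first-place votes: Dev 7, Alice 8, Emma 3, Uma 0, Hiro 0, Tomás 0. Alice and Dev advance.
Runoff: Alice is ranked above Dev on 8 ballots, Dev above Alice on 10.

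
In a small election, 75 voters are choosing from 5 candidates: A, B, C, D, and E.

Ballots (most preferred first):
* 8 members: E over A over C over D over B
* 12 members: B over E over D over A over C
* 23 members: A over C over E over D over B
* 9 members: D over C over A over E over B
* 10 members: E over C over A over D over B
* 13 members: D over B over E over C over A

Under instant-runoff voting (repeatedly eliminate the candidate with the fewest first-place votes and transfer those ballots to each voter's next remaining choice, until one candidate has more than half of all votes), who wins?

Round 1: A 23, B 12, C 0, D 22, E 18. C eliminated.
Round 2: A 23, B 12, D 22, E 18. B eliminated.
Round 3: A 23, D 22, E 30. D eliminated.
Round 4: A 32, E 43. E has a majority (≥38).

E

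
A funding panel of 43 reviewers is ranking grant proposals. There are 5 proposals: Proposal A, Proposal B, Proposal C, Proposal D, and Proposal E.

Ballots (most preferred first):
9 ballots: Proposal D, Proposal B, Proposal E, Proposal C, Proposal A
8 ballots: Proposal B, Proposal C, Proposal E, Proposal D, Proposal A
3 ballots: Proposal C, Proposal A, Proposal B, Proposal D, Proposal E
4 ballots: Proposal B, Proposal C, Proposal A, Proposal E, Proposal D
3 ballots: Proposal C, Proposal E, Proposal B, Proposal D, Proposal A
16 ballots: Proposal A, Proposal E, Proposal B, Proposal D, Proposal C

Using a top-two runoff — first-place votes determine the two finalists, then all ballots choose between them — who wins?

Round 1 first-place votes: Proposal A 16, Proposal B 12, Proposal C 6, Proposal D 9, Proposal E 0. Proposal A and Proposal B advance.
Runoff: Proposal A is ranked above Proposal B on 19 ballots, Proposal B above Proposal A on 24.

Proposal B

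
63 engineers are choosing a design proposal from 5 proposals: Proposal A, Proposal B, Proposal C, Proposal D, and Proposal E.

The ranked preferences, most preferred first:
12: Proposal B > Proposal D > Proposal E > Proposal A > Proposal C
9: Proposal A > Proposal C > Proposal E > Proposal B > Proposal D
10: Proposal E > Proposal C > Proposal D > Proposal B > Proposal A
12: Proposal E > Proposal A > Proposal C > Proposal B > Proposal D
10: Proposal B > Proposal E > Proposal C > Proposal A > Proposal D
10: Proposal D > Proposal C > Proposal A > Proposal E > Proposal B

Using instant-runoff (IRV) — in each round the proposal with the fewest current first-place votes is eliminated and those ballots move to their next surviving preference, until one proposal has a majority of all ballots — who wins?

Proposal E

Round 1: Proposal A 9, Proposal B 22, Proposal C 0, Proposal D 10, Proposal E 22. Proposal C eliminated.
Round 2: Proposal A 9, Proposal B 22, Proposal D 10, Proposal E 22. Proposal A eliminated.
Round 3: Proposal B 22, Proposal D 10, Proposal E 31. Proposal D eliminated.
Round 4: Proposal B 22, Proposal E 41. Proposal E has a majority (≥32).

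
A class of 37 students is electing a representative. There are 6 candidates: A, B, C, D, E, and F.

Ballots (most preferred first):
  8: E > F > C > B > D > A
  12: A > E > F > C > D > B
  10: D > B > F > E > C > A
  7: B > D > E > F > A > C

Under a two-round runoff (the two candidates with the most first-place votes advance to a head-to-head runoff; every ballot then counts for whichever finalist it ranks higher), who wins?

Round 1 first-place votes: A 12, B 7, C 0, D 10, E 8, F 0. A and D advance.
Runoff: A is ranked above D on 12 ballots, D above A on 25.

D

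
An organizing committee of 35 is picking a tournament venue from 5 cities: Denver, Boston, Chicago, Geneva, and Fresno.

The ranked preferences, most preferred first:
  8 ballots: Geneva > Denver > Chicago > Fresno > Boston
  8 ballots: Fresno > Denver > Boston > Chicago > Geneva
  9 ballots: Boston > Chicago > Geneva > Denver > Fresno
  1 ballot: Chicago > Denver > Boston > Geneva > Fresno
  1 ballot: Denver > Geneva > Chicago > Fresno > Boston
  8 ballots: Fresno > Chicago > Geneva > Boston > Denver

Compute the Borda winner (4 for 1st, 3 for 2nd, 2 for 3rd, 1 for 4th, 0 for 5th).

Denver: 8×3 + 8×3 + 9×1 + 1×3 + 1×4 + 8×0 = 64
Boston: 8×0 + 8×2 + 9×4 + 1×2 + 1×0 + 8×1 = 62
Chicago: 8×2 + 8×1 + 9×3 + 1×4 + 1×2 + 8×3 = 81
Geneva: 8×4 + 8×0 + 9×2 + 1×1 + 1×3 + 8×2 = 70
Fresno: 8×1 + 8×4 + 9×0 + 1×0 + 1×1 + 8×4 = 73

Chicago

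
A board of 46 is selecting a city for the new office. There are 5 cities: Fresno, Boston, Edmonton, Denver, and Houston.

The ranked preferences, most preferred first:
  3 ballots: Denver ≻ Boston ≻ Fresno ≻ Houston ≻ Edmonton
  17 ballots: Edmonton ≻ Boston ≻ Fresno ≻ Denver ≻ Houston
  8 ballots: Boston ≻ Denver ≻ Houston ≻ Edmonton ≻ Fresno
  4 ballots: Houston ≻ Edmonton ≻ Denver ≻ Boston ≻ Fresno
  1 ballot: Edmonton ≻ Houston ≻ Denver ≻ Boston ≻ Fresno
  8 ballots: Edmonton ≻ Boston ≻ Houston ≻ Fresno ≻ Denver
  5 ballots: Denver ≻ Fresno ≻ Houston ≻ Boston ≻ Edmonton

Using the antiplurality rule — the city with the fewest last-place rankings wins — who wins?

Last-place votes: Fresno 13, Boston 0, Edmonton 8, Denver 8, Houston 17.

Boston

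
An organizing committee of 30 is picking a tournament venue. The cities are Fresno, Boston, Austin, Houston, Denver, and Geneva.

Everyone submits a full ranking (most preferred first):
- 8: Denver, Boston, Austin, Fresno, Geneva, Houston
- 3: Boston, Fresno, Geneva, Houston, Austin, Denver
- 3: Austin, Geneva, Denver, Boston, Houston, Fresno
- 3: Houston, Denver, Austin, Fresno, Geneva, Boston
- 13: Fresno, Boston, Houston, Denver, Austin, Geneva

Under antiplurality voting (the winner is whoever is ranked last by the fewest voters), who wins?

Austin

Last-place votes: Fresno 3, Boston 3, Austin 0, Houston 8, Denver 3, Geneva 13.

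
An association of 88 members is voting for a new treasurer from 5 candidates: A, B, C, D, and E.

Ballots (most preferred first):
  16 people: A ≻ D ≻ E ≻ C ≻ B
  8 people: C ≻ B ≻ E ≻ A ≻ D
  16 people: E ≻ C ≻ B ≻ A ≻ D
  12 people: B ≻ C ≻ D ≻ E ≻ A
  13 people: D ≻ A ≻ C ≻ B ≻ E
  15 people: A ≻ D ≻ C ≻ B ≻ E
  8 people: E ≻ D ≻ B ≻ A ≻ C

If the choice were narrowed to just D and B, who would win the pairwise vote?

D is ranked above B on 52 ballots; B above D on 36.

D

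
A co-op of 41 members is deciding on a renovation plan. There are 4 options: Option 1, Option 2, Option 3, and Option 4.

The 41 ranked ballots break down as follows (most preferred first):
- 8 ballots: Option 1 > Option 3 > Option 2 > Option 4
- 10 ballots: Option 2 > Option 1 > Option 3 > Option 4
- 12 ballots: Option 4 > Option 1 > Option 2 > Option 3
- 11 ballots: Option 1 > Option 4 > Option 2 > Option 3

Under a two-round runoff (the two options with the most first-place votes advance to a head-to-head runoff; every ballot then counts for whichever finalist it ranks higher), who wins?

Round 1 first-place votes: Option 1 19, Option 2 10, Option 3 0, Option 4 12. Option 1 and Option 4 advance.
Runoff: Option 1 is ranked above Option 4 on 29 ballots, Option 4 above Option 1 on 12.

Option 1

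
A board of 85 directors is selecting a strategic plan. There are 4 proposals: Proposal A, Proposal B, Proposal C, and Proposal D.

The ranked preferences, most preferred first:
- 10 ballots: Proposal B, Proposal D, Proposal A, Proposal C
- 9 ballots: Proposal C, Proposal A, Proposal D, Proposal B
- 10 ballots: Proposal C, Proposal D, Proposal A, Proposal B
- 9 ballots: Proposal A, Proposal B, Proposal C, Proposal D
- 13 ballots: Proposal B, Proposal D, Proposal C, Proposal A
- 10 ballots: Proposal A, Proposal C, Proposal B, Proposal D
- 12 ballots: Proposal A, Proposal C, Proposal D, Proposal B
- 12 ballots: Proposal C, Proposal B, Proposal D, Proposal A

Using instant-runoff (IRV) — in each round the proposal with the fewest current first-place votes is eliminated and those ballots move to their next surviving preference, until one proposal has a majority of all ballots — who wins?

Round 1: Proposal A 31, Proposal B 23, Proposal C 31, Proposal D 0. Proposal D eliminated.
Round 2: Proposal A 31, Proposal B 23, Proposal C 31. Proposal B eliminated.
Round 3: Proposal A 41, Proposal C 44. Proposal C has a majority (≥43).

Proposal C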